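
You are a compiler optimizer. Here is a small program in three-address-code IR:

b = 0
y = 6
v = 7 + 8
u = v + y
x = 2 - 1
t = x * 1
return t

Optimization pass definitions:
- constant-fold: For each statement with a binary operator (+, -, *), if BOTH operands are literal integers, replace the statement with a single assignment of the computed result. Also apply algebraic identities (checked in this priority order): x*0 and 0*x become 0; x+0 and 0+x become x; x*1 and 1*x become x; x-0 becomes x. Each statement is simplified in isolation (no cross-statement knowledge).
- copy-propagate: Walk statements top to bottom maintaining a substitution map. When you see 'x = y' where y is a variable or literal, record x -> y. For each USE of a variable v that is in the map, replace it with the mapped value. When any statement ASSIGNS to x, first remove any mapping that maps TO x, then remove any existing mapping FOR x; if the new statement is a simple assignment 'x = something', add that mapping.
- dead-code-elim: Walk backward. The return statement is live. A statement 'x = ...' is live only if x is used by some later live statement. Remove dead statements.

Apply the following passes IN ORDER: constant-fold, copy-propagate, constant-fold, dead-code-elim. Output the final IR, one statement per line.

Answer: return 1

Derivation:
Initial IR:
  b = 0
  y = 6
  v = 7 + 8
  u = v + y
  x = 2 - 1
  t = x * 1
  return t
After constant-fold (7 stmts):
  b = 0
  y = 6
  v = 15
  u = v + y
  x = 1
  t = x
  return t
After copy-propagate (7 stmts):
  b = 0
  y = 6
  v = 15
  u = 15 + 6
  x = 1
  t = 1
  return 1
After constant-fold (7 stmts):
  b = 0
  y = 6
  v = 15
  u = 21
  x = 1
  t = 1
  return 1
After dead-code-elim (1 stmts):
  return 1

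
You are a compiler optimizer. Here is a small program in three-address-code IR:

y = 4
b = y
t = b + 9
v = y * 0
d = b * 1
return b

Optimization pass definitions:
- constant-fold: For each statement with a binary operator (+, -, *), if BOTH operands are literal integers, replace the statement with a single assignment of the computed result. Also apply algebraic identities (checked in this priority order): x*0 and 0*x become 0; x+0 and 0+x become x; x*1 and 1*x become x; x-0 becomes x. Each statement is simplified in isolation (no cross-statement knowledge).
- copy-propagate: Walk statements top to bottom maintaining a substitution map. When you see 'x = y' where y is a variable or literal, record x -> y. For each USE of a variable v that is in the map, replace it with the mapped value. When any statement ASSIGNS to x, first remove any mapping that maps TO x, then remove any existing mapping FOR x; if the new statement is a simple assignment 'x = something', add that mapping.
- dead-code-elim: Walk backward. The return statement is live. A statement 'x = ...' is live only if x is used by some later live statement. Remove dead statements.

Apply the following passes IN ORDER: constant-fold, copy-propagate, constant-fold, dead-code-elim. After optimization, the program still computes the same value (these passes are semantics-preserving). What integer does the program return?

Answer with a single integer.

Initial IR:
  y = 4
  b = y
  t = b + 9
  v = y * 0
  d = b * 1
  return b
After constant-fold (6 stmts):
  y = 4
  b = y
  t = b + 9
  v = 0
  d = b
  return b
After copy-propagate (6 stmts):
  y = 4
  b = 4
  t = 4 + 9
  v = 0
  d = 4
  return 4
After constant-fold (6 stmts):
  y = 4
  b = 4
  t = 13
  v = 0
  d = 4
  return 4
After dead-code-elim (1 stmts):
  return 4
Evaluate:
  y = 4  =>  y = 4
  b = y  =>  b = 4
  t = b + 9  =>  t = 13
  v = y * 0  =>  v = 0
  d = b * 1  =>  d = 4
  return b = 4

Answer: 4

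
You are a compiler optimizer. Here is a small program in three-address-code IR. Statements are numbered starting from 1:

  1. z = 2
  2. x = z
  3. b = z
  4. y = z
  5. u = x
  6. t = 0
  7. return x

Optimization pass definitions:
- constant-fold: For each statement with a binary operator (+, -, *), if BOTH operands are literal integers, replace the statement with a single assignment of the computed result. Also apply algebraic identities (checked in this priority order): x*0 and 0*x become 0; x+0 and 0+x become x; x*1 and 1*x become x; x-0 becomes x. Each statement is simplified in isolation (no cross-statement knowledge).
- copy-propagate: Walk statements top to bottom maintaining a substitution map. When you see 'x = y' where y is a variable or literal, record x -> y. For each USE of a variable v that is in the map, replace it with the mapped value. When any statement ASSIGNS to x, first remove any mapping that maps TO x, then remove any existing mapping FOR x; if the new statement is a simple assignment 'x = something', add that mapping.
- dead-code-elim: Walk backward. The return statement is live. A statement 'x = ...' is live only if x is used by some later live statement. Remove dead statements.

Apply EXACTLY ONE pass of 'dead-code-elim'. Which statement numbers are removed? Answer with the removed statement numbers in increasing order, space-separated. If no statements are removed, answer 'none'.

Backward liveness scan:
Stmt 1 'z = 2': KEEP (z is live); live-in = []
Stmt 2 'x = z': KEEP (x is live); live-in = ['z']
Stmt 3 'b = z': DEAD (b not in live set ['x'])
Stmt 4 'y = z': DEAD (y not in live set ['x'])
Stmt 5 'u = x': DEAD (u not in live set ['x'])
Stmt 6 't = 0': DEAD (t not in live set ['x'])
Stmt 7 'return x': KEEP (return); live-in = ['x']
Removed statement numbers: [3, 4, 5, 6]
Surviving IR:
  z = 2
  x = z
  return x

Answer: 3 4 5 6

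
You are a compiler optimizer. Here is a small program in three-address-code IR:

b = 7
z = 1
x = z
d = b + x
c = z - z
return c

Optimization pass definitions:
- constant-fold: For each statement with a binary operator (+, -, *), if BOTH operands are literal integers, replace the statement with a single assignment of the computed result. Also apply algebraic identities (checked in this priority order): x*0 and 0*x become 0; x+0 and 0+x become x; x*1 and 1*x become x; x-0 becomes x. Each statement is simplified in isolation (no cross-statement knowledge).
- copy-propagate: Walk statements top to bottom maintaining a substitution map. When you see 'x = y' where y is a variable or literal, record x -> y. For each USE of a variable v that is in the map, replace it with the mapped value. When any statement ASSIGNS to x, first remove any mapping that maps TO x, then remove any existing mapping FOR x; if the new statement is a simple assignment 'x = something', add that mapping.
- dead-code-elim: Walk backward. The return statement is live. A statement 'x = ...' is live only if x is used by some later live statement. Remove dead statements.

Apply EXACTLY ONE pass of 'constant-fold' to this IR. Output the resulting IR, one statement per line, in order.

Answer: b = 7
z = 1
x = z
d = b + x
c = z - z
return c

Derivation:
Applying constant-fold statement-by-statement:
  [1] b = 7  (unchanged)
  [2] z = 1  (unchanged)
  [3] x = z  (unchanged)
  [4] d = b + x  (unchanged)
  [5] c = z - z  (unchanged)
  [6] return c  (unchanged)
Result (6 stmts):
  b = 7
  z = 1
  x = z
  d = b + x
  c = z - z
  return c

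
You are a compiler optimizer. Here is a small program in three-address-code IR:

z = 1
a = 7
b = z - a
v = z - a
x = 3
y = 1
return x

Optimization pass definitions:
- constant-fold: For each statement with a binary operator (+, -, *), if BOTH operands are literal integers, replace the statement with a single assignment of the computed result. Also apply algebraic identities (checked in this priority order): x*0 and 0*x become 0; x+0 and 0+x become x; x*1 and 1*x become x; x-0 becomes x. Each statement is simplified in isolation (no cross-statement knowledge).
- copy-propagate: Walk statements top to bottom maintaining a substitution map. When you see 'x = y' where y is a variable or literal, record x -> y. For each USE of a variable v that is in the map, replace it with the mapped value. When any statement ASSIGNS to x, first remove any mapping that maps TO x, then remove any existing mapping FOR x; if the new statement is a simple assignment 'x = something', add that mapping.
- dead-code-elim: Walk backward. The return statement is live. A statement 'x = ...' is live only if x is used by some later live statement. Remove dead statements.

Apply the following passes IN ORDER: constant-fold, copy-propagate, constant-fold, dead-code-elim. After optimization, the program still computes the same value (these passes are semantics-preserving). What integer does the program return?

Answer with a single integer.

Initial IR:
  z = 1
  a = 7
  b = z - a
  v = z - a
  x = 3
  y = 1
  return x
After constant-fold (7 stmts):
  z = 1
  a = 7
  b = z - a
  v = z - a
  x = 3
  y = 1
  return x
After copy-propagate (7 stmts):
  z = 1
  a = 7
  b = 1 - 7
  v = 1 - 7
  x = 3
  y = 1
  return 3
After constant-fold (7 stmts):
  z = 1
  a = 7
  b = -6
  v = -6
  x = 3
  y = 1
  return 3
After dead-code-elim (1 stmts):
  return 3
Evaluate:
  z = 1  =>  z = 1
  a = 7  =>  a = 7
  b = z - a  =>  b = -6
  v = z - a  =>  v = -6
  x = 3  =>  x = 3
  y = 1  =>  y = 1
  return x = 3

Answer: 3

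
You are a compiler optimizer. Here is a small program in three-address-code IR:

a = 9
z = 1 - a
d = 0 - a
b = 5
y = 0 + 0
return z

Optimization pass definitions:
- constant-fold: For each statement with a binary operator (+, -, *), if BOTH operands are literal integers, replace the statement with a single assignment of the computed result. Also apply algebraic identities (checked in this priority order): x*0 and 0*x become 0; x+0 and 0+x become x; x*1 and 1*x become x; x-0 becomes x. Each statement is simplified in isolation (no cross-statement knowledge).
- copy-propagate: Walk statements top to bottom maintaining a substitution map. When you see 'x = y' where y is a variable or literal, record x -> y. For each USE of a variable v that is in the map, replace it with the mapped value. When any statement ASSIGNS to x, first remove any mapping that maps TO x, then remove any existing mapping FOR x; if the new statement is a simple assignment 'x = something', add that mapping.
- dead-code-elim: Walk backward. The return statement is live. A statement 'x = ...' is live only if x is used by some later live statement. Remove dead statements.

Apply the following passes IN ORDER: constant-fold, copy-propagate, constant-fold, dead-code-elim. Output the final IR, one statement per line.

Answer: z = -8
return z

Derivation:
Initial IR:
  a = 9
  z = 1 - a
  d = 0 - a
  b = 5
  y = 0 + 0
  return z
After constant-fold (6 stmts):
  a = 9
  z = 1 - a
  d = 0 - a
  b = 5
  y = 0
  return z
After copy-propagate (6 stmts):
  a = 9
  z = 1 - 9
  d = 0 - 9
  b = 5
  y = 0
  return z
After constant-fold (6 stmts):
  a = 9
  z = -8
  d = -9
  b = 5
  y = 0
  return z
After dead-code-elim (2 stmts):
  z = -8
  return z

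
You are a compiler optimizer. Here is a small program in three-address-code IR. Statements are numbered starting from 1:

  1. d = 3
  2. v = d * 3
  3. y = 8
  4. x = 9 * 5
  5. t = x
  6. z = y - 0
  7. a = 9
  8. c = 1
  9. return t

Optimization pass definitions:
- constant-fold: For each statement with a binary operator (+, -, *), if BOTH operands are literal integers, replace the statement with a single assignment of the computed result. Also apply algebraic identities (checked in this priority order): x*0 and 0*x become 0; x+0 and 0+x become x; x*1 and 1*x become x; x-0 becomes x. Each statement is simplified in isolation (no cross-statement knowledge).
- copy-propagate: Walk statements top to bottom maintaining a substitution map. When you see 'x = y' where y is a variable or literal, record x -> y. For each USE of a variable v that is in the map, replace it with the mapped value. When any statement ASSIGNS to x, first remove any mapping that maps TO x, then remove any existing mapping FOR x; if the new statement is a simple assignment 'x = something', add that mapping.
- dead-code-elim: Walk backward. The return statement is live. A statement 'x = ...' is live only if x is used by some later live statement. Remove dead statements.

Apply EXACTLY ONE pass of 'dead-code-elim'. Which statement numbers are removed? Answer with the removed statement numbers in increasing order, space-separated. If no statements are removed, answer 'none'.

Answer: 1 2 3 6 7 8

Derivation:
Backward liveness scan:
Stmt 1 'd = 3': DEAD (d not in live set [])
Stmt 2 'v = d * 3': DEAD (v not in live set [])
Stmt 3 'y = 8': DEAD (y not in live set [])
Stmt 4 'x = 9 * 5': KEEP (x is live); live-in = []
Stmt 5 't = x': KEEP (t is live); live-in = ['x']
Stmt 6 'z = y - 0': DEAD (z not in live set ['t'])
Stmt 7 'a = 9': DEAD (a not in live set ['t'])
Stmt 8 'c = 1': DEAD (c not in live set ['t'])
Stmt 9 'return t': KEEP (return); live-in = ['t']
Removed statement numbers: [1, 2, 3, 6, 7, 8]
Surviving IR:
  x = 9 * 5
  t = x
  return t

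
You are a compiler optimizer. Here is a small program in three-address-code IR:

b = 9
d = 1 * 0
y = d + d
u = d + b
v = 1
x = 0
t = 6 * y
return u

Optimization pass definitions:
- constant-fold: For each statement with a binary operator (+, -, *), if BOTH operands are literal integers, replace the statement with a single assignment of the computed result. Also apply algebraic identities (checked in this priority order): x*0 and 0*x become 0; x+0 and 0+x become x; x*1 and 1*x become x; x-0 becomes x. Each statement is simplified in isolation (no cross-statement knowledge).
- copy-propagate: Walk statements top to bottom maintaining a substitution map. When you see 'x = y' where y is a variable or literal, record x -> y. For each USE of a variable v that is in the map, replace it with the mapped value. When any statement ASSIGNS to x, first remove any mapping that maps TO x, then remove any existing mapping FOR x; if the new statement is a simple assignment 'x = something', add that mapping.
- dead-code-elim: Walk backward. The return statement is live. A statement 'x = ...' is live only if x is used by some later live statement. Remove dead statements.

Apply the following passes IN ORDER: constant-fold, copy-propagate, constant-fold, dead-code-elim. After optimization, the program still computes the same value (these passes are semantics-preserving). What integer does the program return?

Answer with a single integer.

Initial IR:
  b = 9
  d = 1 * 0
  y = d + d
  u = d + b
  v = 1
  x = 0
  t = 6 * y
  return u
After constant-fold (8 stmts):
  b = 9
  d = 0
  y = d + d
  u = d + b
  v = 1
  x = 0
  t = 6 * y
  return u
After copy-propagate (8 stmts):
  b = 9
  d = 0
  y = 0 + 0
  u = 0 + 9
  v = 1
  x = 0
  t = 6 * y
  return u
After constant-fold (8 stmts):
  b = 9
  d = 0
  y = 0
  u = 9
  v = 1
  x = 0
  t = 6 * y
  return u
After dead-code-elim (2 stmts):
  u = 9
  return u
Evaluate:
  b = 9  =>  b = 9
  d = 1 * 0  =>  d = 0
  y = d + d  =>  y = 0
  u = d + b  =>  u = 9
  v = 1  =>  v = 1
  x = 0  =>  x = 0
  t = 6 * y  =>  t = 0
  return u = 9

Answer: 9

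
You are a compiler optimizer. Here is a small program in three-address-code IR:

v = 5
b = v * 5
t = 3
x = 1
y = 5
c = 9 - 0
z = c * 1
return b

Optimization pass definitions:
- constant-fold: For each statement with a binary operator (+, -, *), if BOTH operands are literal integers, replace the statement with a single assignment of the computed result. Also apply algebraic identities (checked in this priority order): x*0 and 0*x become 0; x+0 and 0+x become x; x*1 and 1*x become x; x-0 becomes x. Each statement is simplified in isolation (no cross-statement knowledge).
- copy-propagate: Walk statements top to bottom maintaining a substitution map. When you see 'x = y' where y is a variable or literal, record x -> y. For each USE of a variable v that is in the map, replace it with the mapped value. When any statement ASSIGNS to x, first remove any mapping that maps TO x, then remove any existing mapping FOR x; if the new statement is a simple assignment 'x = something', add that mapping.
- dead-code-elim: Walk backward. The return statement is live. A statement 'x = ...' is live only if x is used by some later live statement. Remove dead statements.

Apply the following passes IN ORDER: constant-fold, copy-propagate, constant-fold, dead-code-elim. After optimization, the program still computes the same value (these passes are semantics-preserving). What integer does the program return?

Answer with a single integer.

Initial IR:
  v = 5
  b = v * 5
  t = 3
  x = 1
  y = 5
  c = 9 - 0
  z = c * 1
  return b
After constant-fold (8 stmts):
  v = 5
  b = v * 5
  t = 3
  x = 1
  y = 5
  c = 9
  z = c
  return b
After copy-propagate (8 stmts):
  v = 5
  b = 5 * 5
  t = 3
  x = 1
  y = 5
  c = 9
  z = 9
  return b
After constant-fold (8 stmts):
  v = 5
  b = 25
  t = 3
  x = 1
  y = 5
  c = 9
  z = 9
  return b
After dead-code-elim (2 stmts):
  b = 25
  return b
Evaluate:
  v = 5  =>  v = 5
  b = v * 5  =>  b = 25
  t = 3  =>  t = 3
  x = 1  =>  x = 1
  y = 5  =>  y = 5
  c = 9 - 0  =>  c = 9
  z = c * 1  =>  z = 9
  return b = 25

Answer: 25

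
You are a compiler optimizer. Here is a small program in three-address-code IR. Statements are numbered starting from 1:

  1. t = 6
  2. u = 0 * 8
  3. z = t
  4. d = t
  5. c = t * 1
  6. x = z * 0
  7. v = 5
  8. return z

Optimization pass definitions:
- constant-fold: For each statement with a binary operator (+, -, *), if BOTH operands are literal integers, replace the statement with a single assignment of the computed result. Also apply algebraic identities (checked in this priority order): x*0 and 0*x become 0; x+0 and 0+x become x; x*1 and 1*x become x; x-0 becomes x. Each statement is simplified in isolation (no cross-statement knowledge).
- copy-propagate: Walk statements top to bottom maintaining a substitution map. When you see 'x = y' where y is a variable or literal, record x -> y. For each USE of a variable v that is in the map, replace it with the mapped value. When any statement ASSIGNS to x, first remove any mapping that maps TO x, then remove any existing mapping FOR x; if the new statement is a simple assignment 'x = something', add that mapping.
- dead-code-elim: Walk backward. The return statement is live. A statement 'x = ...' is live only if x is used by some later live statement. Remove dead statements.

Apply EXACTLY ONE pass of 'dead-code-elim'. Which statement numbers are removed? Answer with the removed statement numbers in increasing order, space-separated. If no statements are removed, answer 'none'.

Backward liveness scan:
Stmt 1 't = 6': KEEP (t is live); live-in = []
Stmt 2 'u = 0 * 8': DEAD (u not in live set ['t'])
Stmt 3 'z = t': KEEP (z is live); live-in = ['t']
Stmt 4 'd = t': DEAD (d not in live set ['z'])
Stmt 5 'c = t * 1': DEAD (c not in live set ['z'])
Stmt 6 'x = z * 0': DEAD (x not in live set ['z'])
Stmt 7 'v = 5': DEAD (v not in live set ['z'])
Stmt 8 'return z': KEEP (return); live-in = ['z']
Removed statement numbers: [2, 4, 5, 6, 7]
Surviving IR:
  t = 6
  z = t
  return z

Answer: 2 4 5 6 7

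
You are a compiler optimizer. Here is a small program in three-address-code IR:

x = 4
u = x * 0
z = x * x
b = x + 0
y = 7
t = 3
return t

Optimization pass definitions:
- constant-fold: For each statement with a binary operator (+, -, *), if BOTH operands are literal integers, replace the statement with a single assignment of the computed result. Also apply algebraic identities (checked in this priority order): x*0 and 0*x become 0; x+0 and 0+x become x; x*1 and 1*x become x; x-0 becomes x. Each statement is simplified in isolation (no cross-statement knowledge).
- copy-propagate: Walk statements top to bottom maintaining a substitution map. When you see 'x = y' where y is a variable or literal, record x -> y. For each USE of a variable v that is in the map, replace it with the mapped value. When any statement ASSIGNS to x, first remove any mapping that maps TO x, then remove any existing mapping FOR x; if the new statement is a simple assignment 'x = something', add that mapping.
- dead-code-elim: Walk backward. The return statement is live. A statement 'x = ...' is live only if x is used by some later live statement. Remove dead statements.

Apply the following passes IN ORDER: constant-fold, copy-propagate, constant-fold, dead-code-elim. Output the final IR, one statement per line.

Answer: return 3

Derivation:
Initial IR:
  x = 4
  u = x * 0
  z = x * x
  b = x + 0
  y = 7
  t = 3
  return t
After constant-fold (7 stmts):
  x = 4
  u = 0
  z = x * x
  b = x
  y = 7
  t = 3
  return t
After copy-propagate (7 stmts):
  x = 4
  u = 0
  z = 4 * 4
  b = 4
  y = 7
  t = 3
  return 3
After constant-fold (7 stmts):
  x = 4
  u = 0
  z = 16
  b = 4
  y = 7
  t = 3
  return 3
After dead-code-elim (1 stmts):
  return 3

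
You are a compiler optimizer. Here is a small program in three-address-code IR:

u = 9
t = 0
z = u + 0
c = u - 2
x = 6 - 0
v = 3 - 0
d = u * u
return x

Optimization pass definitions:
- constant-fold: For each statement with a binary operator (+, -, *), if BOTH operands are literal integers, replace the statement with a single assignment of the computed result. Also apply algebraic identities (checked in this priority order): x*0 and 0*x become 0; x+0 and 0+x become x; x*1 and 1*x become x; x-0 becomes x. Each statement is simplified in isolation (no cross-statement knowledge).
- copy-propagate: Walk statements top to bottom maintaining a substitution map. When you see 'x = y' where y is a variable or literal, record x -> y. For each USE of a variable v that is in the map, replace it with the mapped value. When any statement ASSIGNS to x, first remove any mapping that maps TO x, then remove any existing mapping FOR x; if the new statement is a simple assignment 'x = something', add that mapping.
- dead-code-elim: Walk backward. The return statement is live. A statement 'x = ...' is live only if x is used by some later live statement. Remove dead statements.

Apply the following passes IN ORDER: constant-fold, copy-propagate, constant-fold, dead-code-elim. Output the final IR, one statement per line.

Initial IR:
  u = 9
  t = 0
  z = u + 0
  c = u - 2
  x = 6 - 0
  v = 3 - 0
  d = u * u
  return x
After constant-fold (8 stmts):
  u = 9
  t = 0
  z = u
  c = u - 2
  x = 6
  v = 3
  d = u * u
  return x
After copy-propagate (8 stmts):
  u = 9
  t = 0
  z = 9
  c = 9 - 2
  x = 6
  v = 3
  d = 9 * 9
  return 6
After constant-fold (8 stmts):
  u = 9
  t = 0
  z = 9
  c = 7
  x = 6
  v = 3
  d = 81
  return 6
After dead-code-elim (1 stmts):
  return 6

Answer: return 6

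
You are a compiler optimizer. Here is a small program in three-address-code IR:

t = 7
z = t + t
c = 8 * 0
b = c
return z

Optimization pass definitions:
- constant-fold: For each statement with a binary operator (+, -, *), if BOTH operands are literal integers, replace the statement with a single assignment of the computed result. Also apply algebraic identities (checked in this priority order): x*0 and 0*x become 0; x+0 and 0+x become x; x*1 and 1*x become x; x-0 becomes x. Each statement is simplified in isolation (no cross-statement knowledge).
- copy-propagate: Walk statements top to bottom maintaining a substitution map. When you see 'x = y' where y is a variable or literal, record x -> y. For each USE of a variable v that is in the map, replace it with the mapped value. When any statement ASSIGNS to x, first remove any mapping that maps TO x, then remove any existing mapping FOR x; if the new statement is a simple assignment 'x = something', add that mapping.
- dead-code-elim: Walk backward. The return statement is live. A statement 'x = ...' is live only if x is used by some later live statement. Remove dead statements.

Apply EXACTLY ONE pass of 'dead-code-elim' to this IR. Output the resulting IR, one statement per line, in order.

Answer: t = 7
z = t + t
return z

Derivation:
Applying dead-code-elim statement-by-statement:
  [5] return z  -> KEEP (return); live=['z']
  [4] b = c  -> DEAD (b not live)
  [3] c = 8 * 0  -> DEAD (c not live)
  [2] z = t + t  -> KEEP; live=['t']
  [1] t = 7  -> KEEP; live=[]
Result (3 stmts):
  t = 7
  z = t + t
  return z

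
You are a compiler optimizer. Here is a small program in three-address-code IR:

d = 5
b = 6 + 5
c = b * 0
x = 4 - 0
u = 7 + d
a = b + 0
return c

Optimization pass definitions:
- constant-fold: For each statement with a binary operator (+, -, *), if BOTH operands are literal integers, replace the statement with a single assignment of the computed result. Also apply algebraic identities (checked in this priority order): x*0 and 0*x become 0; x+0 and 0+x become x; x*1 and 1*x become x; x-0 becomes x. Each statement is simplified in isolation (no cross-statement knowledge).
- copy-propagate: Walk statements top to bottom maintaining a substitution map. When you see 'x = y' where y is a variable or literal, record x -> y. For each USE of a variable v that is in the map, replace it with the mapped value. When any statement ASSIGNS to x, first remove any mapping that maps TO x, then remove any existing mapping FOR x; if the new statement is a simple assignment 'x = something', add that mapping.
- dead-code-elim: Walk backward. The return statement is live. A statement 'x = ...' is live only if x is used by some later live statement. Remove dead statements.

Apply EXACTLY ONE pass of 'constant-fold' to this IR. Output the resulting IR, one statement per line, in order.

Applying constant-fold statement-by-statement:
  [1] d = 5  (unchanged)
  [2] b = 6 + 5  -> b = 11
  [3] c = b * 0  -> c = 0
  [4] x = 4 - 0  -> x = 4
  [5] u = 7 + d  (unchanged)
  [6] a = b + 0  -> a = b
  [7] return c  (unchanged)
Result (7 stmts):
  d = 5
  b = 11
  c = 0
  x = 4
  u = 7 + d
  a = b
  return c

Answer: d = 5
b = 11
c = 0
x = 4
u = 7 + d
a = b
return c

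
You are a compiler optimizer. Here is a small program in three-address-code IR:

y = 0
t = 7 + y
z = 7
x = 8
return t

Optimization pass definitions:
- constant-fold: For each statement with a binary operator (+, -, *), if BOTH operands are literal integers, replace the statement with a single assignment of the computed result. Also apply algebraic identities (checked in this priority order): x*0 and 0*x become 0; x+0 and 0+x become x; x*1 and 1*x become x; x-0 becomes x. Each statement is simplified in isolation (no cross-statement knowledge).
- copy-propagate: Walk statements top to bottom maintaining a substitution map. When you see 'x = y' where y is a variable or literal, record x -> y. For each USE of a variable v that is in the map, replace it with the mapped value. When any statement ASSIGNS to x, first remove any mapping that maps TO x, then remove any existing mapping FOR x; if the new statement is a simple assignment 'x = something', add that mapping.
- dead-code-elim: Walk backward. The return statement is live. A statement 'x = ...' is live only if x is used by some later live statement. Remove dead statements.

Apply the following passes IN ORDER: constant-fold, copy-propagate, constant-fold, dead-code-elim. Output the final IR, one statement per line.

Initial IR:
  y = 0
  t = 7 + y
  z = 7
  x = 8
  return t
After constant-fold (5 stmts):
  y = 0
  t = 7 + y
  z = 7
  x = 8
  return t
After copy-propagate (5 stmts):
  y = 0
  t = 7 + 0
  z = 7
  x = 8
  return t
After constant-fold (5 stmts):
  y = 0
  t = 7
  z = 7
  x = 8
  return t
After dead-code-elim (2 stmts):
  t = 7
  return t

Answer: t = 7
return t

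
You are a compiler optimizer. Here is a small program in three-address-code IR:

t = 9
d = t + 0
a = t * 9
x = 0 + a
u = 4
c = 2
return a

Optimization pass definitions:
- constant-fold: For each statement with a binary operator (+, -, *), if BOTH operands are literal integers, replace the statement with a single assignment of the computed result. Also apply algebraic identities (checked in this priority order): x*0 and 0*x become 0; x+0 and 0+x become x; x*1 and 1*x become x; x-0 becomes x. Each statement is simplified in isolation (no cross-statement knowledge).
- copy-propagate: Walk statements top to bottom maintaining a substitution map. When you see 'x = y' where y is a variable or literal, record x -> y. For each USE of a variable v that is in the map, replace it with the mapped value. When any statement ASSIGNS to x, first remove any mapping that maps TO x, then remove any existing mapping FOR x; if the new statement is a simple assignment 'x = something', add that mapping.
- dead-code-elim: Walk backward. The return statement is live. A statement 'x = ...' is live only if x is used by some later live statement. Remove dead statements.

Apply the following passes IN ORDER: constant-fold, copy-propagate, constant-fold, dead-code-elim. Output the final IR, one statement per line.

Initial IR:
  t = 9
  d = t + 0
  a = t * 9
  x = 0 + a
  u = 4
  c = 2
  return a
After constant-fold (7 stmts):
  t = 9
  d = t
  a = t * 9
  x = a
  u = 4
  c = 2
  return a
After copy-propagate (7 stmts):
  t = 9
  d = 9
  a = 9 * 9
  x = a
  u = 4
  c = 2
  return a
After constant-fold (7 stmts):
  t = 9
  d = 9
  a = 81
  x = a
  u = 4
  c = 2
  return a
After dead-code-elim (2 stmts):
  a = 81
  return a

Answer: a = 81
return a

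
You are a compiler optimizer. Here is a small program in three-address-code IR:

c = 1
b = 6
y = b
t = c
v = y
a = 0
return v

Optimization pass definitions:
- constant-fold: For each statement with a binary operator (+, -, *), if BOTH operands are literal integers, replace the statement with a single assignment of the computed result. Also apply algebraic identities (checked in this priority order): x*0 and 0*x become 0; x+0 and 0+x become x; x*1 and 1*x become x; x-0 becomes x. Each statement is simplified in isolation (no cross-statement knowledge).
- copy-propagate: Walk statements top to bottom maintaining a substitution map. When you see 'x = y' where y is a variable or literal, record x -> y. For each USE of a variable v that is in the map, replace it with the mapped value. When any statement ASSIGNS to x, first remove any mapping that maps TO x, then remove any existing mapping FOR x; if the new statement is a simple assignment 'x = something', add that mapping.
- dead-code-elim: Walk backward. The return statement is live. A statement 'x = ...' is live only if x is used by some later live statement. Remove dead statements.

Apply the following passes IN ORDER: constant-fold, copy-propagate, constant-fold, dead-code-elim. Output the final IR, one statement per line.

Initial IR:
  c = 1
  b = 6
  y = b
  t = c
  v = y
  a = 0
  return v
After constant-fold (7 stmts):
  c = 1
  b = 6
  y = b
  t = c
  v = y
  a = 0
  return v
After copy-propagate (7 stmts):
  c = 1
  b = 6
  y = 6
  t = 1
  v = 6
  a = 0
  return 6
After constant-fold (7 stmts):
  c = 1
  b = 6
  y = 6
  t = 1
  v = 6
  a = 0
  return 6
After dead-code-elim (1 stmts):
  return 6

Answer: return 6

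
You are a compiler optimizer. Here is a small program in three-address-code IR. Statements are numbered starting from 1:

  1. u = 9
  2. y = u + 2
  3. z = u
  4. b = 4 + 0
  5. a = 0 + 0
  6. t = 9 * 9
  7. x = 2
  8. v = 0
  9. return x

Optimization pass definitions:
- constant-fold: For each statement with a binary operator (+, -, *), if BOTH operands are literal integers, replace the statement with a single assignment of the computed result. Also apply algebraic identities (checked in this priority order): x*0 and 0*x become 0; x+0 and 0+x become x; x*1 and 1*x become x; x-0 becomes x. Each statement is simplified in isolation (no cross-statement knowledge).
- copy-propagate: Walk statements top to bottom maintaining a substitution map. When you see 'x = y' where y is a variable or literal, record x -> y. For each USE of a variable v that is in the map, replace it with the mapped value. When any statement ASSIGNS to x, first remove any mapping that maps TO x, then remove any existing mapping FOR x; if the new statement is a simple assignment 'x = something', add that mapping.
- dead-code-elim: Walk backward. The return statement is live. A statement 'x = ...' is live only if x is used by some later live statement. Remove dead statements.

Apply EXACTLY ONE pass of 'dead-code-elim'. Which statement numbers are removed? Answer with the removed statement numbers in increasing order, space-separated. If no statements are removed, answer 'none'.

Backward liveness scan:
Stmt 1 'u = 9': DEAD (u not in live set [])
Stmt 2 'y = u + 2': DEAD (y not in live set [])
Stmt 3 'z = u': DEAD (z not in live set [])
Stmt 4 'b = 4 + 0': DEAD (b not in live set [])
Stmt 5 'a = 0 + 0': DEAD (a not in live set [])
Stmt 6 't = 9 * 9': DEAD (t not in live set [])
Stmt 7 'x = 2': KEEP (x is live); live-in = []
Stmt 8 'v = 0': DEAD (v not in live set ['x'])
Stmt 9 'return x': KEEP (return); live-in = ['x']
Removed statement numbers: [1, 2, 3, 4, 5, 6, 8]
Surviving IR:
  x = 2
  return x

Answer: 1 2 3 4 5 6 8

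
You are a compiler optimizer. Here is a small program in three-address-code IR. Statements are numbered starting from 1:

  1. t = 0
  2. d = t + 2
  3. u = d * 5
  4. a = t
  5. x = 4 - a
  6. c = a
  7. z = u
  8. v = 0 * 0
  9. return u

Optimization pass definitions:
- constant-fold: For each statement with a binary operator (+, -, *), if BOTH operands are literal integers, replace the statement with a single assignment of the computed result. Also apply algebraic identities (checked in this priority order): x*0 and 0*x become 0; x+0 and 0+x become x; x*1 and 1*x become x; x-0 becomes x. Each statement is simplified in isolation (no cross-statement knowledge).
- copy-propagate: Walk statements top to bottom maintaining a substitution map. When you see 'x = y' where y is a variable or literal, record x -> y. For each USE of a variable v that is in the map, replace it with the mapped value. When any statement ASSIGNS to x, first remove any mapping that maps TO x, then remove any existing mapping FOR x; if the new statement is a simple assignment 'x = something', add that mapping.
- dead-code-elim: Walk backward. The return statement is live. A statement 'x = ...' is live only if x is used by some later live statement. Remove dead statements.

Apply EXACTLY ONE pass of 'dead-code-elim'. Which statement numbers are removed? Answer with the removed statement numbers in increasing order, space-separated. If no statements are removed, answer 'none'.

Answer: 4 5 6 7 8

Derivation:
Backward liveness scan:
Stmt 1 't = 0': KEEP (t is live); live-in = []
Stmt 2 'd = t + 2': KEEP (d is live); live-in = ['t']
Stmt 3 'u = d * 5': KEEP (u is live); live-in = ['d']
Stmt 4 'a = t': DEAD (a not in live set ['u'])
Stmt 5 'x = 4 - a': DEAD (x not in live set ['u'])
Stmt 6 'c = a': DEAD (c not in live set ['u'])
Stmt 7 'z = u': DEAD (z not in live set ['u'])
Stmt 8 'v = 0 * 0': DEAD (v not in live set ['u'])
Stmt 9 'return u': KEEP (return); live-in = ['u']
Removed statement numbers: [4, 5, 6, 7, 8]
Surviving IR:
  t = 0
  d = t + 2
  u = d * 5
  return u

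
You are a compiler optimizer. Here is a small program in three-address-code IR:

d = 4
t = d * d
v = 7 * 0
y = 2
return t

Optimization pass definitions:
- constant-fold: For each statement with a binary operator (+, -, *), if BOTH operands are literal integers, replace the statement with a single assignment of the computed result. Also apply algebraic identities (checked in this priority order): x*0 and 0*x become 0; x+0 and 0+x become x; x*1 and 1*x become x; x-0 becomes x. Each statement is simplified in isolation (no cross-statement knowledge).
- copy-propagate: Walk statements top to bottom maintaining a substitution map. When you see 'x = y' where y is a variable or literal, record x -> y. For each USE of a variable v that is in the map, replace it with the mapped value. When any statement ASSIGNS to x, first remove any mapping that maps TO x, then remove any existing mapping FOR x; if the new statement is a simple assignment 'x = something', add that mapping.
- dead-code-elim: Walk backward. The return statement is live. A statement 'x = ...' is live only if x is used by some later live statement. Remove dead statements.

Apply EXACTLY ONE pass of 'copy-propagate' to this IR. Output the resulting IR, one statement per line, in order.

Answer: d = 4
t = 4 * 4
v = 7 * 0
y = 2
return t

Derivation:
Applying copy-propagate statement-by-statement:
  [1] d = 4  (unchanged)
  [2] t = d * d  -> t = 4 * 4
  [3] v = 7 * 0  (unchanged)
  [4] y = 2  (unchanged)
  [5] return t  (unchanged)
Result (5 stmts):
  d = 4
  t = 4 * 4
  v = 7 * 0
  y = 2
  return t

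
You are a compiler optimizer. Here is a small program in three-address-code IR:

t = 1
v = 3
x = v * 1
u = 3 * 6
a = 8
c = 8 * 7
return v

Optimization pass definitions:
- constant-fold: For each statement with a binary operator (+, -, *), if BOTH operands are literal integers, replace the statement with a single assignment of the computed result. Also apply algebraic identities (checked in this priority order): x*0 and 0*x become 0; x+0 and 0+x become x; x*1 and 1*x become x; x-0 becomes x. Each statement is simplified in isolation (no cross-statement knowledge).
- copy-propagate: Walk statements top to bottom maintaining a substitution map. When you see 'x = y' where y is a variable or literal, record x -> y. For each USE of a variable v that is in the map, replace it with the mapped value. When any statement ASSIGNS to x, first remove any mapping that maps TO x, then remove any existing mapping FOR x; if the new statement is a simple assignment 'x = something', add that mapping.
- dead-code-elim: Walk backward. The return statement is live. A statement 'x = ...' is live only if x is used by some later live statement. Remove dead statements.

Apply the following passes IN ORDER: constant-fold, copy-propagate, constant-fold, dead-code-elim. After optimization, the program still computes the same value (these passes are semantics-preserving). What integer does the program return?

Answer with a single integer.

Initial IR:
  t = 1
  v = 3
  x = v * 1
  u = 3 * 6
  a = 8
  c = 8 * 7
  return v
After constant-fold (7 stmts):
  t = 1
  v = 3
  x = v
  u = 18
  a = 8
  c = 56
  return v
After copy-propagate (7 stmts):
  t = 1
  v = 3
  x = 3
  u = 18
  a = 8
  c = 56
  return 3
After constant-fold (7 stmts):
  t = 1
  v = 3
  x = 3
  u = 18
  a = 8
  c = 56
  return 3
After dead-code-elim (1 stmts):
  return 3
Evaluate:
  t = 1  =>  t = 1
  v = 3  =>  v = 3
  x = v * 1  =>  x = 3
  u = 3 * 6  =>  u = 18
  a = 8  =>  a = 8
  c = 8 * 7  =>  c = 56
  return v = 3

Answer: 3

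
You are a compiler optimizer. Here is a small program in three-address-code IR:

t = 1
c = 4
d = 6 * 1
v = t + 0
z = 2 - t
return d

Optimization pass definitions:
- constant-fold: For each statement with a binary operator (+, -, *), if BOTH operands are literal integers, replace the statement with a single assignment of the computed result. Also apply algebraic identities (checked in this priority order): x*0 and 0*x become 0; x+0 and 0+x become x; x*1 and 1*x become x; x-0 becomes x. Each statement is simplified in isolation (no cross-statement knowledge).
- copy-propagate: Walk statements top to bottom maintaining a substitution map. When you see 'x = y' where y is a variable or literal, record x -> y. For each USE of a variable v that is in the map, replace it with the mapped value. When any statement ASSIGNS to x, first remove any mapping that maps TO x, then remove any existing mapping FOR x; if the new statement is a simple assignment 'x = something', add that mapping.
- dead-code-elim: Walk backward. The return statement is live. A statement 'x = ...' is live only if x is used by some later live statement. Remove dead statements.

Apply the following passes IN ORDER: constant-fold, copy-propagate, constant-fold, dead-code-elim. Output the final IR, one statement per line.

Answer: return 6

Derivation:
Initial IR:
  t = 1
  c = 4
  d = 6 * 1
  v = t + 0
  z = 2 - t
  return d
After constant-fold (6 stmts):
  t = 1
  c = 4
  d = 6
  v = t
  z = 2 - t
  return d
After copy-propagate (6 stmts):
  t = 1
  c = 4
  d = 6
  v = 1
  z = 2 - 1
  return 6
After constant-fold (6 stmts):
  t = 1
  c = 4
  d = 6
  v = 1
  z = 1
  return 6
After dead-code-elim (1 stmts):
  return 6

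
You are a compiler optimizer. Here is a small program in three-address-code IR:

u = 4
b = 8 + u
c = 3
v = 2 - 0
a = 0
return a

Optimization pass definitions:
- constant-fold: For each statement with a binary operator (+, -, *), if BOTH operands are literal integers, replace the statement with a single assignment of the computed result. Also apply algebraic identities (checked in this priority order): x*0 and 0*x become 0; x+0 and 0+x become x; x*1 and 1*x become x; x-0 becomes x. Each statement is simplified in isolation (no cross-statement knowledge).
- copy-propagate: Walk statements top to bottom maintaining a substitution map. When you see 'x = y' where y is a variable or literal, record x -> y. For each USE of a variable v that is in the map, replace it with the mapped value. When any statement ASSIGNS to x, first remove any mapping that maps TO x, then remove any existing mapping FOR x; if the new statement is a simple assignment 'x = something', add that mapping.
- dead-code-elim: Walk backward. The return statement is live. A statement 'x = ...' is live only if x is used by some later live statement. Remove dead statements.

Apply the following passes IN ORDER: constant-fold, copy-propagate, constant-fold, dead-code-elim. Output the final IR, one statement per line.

Answer: return 0

Derivation:
Initial IR:
  u = 4
  b = 8 + u
  c = 3
  v = 2 - 0
  a = 0
  return a
After constant-fold (6 stmts):
  u = 4
  b = 8 + u
  c = 3
  v = 2
  a = 0
  return a
After copy-propagate (6 stmts):
  u = 4
  b = 8 + 4
  c = 3
  v = 2
  a = 0
  return 0
After constant-fold (6 stmts):
  u = 4
  b = 12
  c = 3
  v = 2
  a = 0
  return 0
After dead-code-elim (1 stmts):
  return 0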